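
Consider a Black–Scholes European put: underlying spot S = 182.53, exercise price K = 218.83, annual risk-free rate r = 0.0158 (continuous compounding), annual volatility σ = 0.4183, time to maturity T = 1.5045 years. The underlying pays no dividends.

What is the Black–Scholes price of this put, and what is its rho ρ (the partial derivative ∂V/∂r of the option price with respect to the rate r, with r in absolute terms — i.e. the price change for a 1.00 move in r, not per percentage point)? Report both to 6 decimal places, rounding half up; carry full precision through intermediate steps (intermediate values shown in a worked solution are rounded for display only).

σ√T = 0.4183·√1.5045 = 0.513079
d₁ = (ln(S/K) + (r+σ²/2)T) / (σ√T) = (ln(182.53/218.83) + (0.0158+0.4183²/2)·1.5045) / 0.513079 = (-0.181381 + 0.155396) / 0.513079 = -0.050645
d₂ = d₁ − σ√T = -0.050645 − 0.513079 = -0.563723
e^{−rT} = e^{−0.0158·1.5045} = 0.976509
N(−d₁) = 0.520196,  N(−d₂) = 0.713529
Put price V = K·e^{−rT}·N(−d₂) − S·N(−d₁) = 152.473612 − 94.951311 = 57.522301
ρ = −K·T·e^{−rT}·N(−d₂) = -229.396549

price = 57.522301
ρ = -229.396549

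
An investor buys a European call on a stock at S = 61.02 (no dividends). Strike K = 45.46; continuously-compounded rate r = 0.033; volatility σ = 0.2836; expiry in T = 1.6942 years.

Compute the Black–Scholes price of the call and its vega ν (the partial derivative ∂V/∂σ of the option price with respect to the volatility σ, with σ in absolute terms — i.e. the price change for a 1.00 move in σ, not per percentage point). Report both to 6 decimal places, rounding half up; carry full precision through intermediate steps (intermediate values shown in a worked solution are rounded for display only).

σ√T = 0.2836·√1.6942 = 0.369138
d₁ = (ln(S/K) + (r+σ²/2)T) / (σ√T) = (ln(61.02/45.46) + (0.033+0.2836²/2)·1.6942) / 0.369138 = (0.294369 + 0.124040) / 0.369138 = 1.133476
d₂ = d₁ − σ√T = 1.133476 − 0.369138 = 0.764338
e^{−rT} = e^{−0.033·1.6942} = 0.945626
N(d₁) = 0.871493,  N(d₂) = 0.777667
Call price V = S·N(d₁) − K·e^{−rT}·N(d₂) = 53.178489 − 33.430460 = 19.748028
φ(d₁) = (1/√(2π))·e^{−d₁²/2} = 0.209858
ν = S·φ(d₁)·√T = 16.667900

price = 19.748028
ν = 16.667900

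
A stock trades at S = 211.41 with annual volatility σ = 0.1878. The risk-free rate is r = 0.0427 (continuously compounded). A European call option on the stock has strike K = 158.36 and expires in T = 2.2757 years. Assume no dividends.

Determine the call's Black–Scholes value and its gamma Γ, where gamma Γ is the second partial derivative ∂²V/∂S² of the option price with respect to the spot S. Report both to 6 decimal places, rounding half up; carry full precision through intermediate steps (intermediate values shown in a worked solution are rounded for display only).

price = 69.664384
Γ = 0.002148

σ√T = 0.1878·√2.2757 = 0.283304
d₁ = (ln(S/K) + (r+σ²/2)T) / (σ√T) = (ln(211.41/158.36) + (0.0427+0.1878²/2)·2.2757) / 0.283304 = (0.288928 + 0.137303) / 0.283304 = 1.504501
d₂ = d₁ − σ√T = 1.504501 − 0.283304 = 1.221197
e^{−rT} = e^{−0.0427·2.2757} = 0.907400
N(d₁) = 0.933774,  N(d₂) = 0.888994
Call price V = S·N(d₁) − K·e^{−rT}·N(d₂) = 197.409114 − 127.744730 = 69.664384
φ(d₁) = (1/√(2π))·e^{−d₁²/2} = 0.128645
Γ = φ(d₁) / (S·σ·√T) = 0.002148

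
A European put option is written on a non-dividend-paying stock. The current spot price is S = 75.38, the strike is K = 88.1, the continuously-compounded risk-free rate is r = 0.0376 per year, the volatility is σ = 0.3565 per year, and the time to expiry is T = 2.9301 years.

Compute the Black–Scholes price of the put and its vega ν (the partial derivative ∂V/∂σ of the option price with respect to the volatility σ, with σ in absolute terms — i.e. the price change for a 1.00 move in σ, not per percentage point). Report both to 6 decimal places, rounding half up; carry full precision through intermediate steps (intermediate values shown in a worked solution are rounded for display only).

σ√T = 0.3565·√2.9301 = 0.610240
d₁ = (ln(S/K) + (r+σ²/2)T) / (σ√T) = (ln(75.38/88.1) + (0.0376+0.3565²/2)·2.9301) / 0.610240 = (-0.155931 + 0.296368) / 0.610240 = 0.230135
d₂ = d₁ − σ√T = 0.230135 − 0.610240 = -0.380105
e^{−rT} = e^{−0.0376·2.9301} = 0.895680
N(−d₁) = 0.408993,  N(−d₂) = 0.648066
Put price V = K·e^{−rT}·N(−d₂) − S·N(−d₁) = 51.138539 − 30.829920 = 20.308620
φ(d₁) = (1/√(2π))·e^{−d₁²/2} = 0.388517
ν = S·φ(d₁)·√T = 50.131053

price = 20.308620
ν = 50.131053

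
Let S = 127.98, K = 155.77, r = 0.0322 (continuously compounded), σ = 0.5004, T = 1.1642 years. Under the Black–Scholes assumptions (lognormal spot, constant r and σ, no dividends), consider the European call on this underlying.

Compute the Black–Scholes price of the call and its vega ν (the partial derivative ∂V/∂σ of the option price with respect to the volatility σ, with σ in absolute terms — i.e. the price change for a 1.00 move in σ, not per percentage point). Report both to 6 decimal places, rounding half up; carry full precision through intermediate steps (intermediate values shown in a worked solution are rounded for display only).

price = 19.793140
ν = 55.072523

σ√T = 0.5004·√1.1642 = 0.539922
d₁ = (ln(S/K) + (r+σ²/2)T) / (σ√T) = (ln(127.98/155.77) + (0.0322+0.5004²/2)·1.1642) / 0.539922 = (-0.196507 + 0.183245) / 0.539922 = -0.024562
d₂ = d₁ − σ√T = -0.024562 − 0.539922 = -0.564484
e^{−rT} = e^{−0.0322·1.1642} = 0.963207
N(d₁) = 0.490202,  N(d₂) = 0.286212
Call price V = S·N(d₁) − K·e^{−rT}·N(d₂) = 62.736090 − 42.942950 = 19.793140
φ(d₁) = (1/√(2π))·e^{−d₁²/2} = 0.398822
ν = S·φ(d₁)·√T = 55.072523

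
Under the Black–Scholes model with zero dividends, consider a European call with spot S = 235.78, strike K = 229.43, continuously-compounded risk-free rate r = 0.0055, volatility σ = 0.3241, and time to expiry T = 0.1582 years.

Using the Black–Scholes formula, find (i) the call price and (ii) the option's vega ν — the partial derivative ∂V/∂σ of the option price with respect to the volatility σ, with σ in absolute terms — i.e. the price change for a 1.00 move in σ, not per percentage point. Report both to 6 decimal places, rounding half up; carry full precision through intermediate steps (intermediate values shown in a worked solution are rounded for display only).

price = 15.507355
ν = 35.944318

σ√T = 0.3241·√0.1582 = 0.128909
d₁ = (ln(S/K) + (r+σ²/2)T) / (σ√T) = (ln(235.78/229.43) + (0.0055+0.3241²/2)·0.1582) / 0.128909 = (0.027301 + 0.009179) / 0.128909 = 0.282991
d₂ = d₁ − σ√T = 0.282991 − 0.128909 = 0.154082
e^{−rT} = e^{−0.0055·0.1582} = 0.999130
N(d₁) = 0.611408,  N(d₂) = 0.561228
Call price V = S·N(d₁) − K·e^{−rT}·N(d₂) = 144.157822 − 128.650467 = 15.507355
φ(d₁) = (1/√(2π))·e^{−d₁²/2} = 0.383283
ν = S·φ(d₁)·√T = 35.944318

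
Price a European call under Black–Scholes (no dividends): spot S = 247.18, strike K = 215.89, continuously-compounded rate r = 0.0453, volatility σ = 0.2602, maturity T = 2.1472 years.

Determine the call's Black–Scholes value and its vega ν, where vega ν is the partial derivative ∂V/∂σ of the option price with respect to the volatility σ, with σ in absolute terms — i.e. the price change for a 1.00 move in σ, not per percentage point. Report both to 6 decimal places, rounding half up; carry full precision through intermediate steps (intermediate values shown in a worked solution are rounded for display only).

σ√T = 0.2602·√2.1472 = 0.381280
d₁ = (ln(S/K) + (r+σ²/2)T) / (σ√T) = (ln(247.18/215.89) + (0.0453+0.2602²/2)·2.1472) / 0.381280 = (0.135348 + 0.169955) / 0.381280 = 0.800733
d₂ = d₁ − σ√T = 0.800733 − 0.381280 = 0.419453
e^{−rT} = e^{−0.0453·2.1472} = 0.907313
N(d₁) = 0.788357,  N(d₂) = 0.662557
Call price V = S·N(d₁) − K·e^{−rT}·N(d₂) = 194.866031 − 129.781583 = 65.084448
φ(d₁) = (1/√(2π))·e^{−d₁²/2} = 0.289522
ν = S·φ(d₁)·√T = 104.865042

price = 65.084448
ν = 104.865042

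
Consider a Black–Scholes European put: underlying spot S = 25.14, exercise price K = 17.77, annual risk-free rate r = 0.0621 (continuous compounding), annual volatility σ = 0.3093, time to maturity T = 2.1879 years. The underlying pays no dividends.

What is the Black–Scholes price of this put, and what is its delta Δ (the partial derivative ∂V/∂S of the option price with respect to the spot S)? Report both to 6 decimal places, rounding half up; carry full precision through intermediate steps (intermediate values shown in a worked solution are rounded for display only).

σ√T = 0.3093·√2.1879 = 0.457503
d₁ = (ln(S/K) + (r+σ²/2)T) / (σ√T) = (ln(25.14/17.77) + (0.0621+0.3093²/2)·2.1879) / 0.457503 = (0.346949 + 0.240523) / 0.457503 = 1.284083
d₂ = d₁ − σ√T = 1.284083 − 0.457503 = 0.826580
e^{−rT} = e^{−0.0621·2.1879} = 0.872957
N(−d₁) = 0.099556,  N(−d₂) = 0.204237
Put price V = K·e^{−rT}·N(−d₂) − S·N(−d₁) = 3.168224 − 2.502849 = 0.665375
Δ = −N(−d₁) = -0.099556

price = 0.665375
Δ = -0.099556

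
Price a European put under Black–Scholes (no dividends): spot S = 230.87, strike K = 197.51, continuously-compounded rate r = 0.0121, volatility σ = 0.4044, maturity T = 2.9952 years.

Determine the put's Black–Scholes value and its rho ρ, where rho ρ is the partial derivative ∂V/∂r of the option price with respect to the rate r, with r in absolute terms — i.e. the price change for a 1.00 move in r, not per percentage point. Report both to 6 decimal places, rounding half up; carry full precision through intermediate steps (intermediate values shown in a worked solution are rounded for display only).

σ√T = 0.4044·√2.9952 = 0.699881
d₁ = (ln(S/K) + (r+σ²/2)T) / (σ√T) = (ln(230.87/197.51) + (0.0121+0.4044²/2)·2.9952) / 0.699881 = (0.156066 + 0.281158) / 0.699881 = 0.624712
d₂ = d₁ − σ√T = 0.624712 − 0.699881 = -0.075169
e^{−rT} = e^{−0.0121·2.9952} = 0.964407
N(−d₁) = 0.266080,  N(−d₂) = 0.529960
Put price V = K·e^{−rT}·N(−d₂) − S·N(−d₁) = 100.946737 − 61.429888 = 39.516848
ρ = −K·T·e^{−rT}·N(−d₂) = -302.355665

price = 39.516848
ρ = -302.355665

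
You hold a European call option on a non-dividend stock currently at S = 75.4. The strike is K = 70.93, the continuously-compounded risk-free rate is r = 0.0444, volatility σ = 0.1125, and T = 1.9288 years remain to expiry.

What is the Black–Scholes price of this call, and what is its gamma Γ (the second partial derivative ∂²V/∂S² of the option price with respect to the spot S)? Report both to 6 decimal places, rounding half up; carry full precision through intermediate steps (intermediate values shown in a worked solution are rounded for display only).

price = 11.312116
Γ = 0.020183

σ√T = 0.1125·√1.9288 = 0.156241
d₁ = (ln(S/K) + (r+σ²/2)T) / (σ√T) = (ln(75.4/70.93) + (0.0444+0.1125²/2)·1.9288) / 0.156241 = (0.061114 + 0.097844) / 0.156241 = 1.017389
d₂ = d₁ − σ√T = 1.017389 − 0.156241 = 0.861147
e^{−rT} = e^{−0.0444·1.9288} = 0.917926
N(d₁) = 0.845516,  N(d₂) = 0.805421
Call price V = S·N(d₁) − K·e^{−rT}·N(d₂) = 63.751882 − 52.439767 = 11.312116
φ(d₁) = (1/√(2π))·e^{−d₁²/2} = 0.237764
Γ = φ(d₁) / (S·σ·√T) = 0.020183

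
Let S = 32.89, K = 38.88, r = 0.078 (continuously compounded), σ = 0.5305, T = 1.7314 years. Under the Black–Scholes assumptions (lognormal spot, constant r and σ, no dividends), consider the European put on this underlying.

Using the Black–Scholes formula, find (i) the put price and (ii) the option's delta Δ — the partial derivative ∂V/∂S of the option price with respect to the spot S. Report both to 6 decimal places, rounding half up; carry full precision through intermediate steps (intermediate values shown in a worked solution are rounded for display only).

σ√T = 0.5305·√1.7314 = 0.698046
d₁ = (ln(S/K) + (r+σ²/2)T) / (σ√T) = (ln(32.89/38.88) + (0.078+0.5305²/2)·1.7314) / 0.698046 = (-0.167311 + 0.378683) / 0.698046 = 0.302805
d₂ = d₁ − σ√T = 0.302805 − 0.698046 = -0.395241
e^{−rT} = e^{−0.078·1.7314} = 0.873673
N(−d₁) = 0.381019,  N(−d₂) = 0.653667
Put price V = K·e^{−rT}·N(−d₂) − S·N(−d₁) = 22.204038 − 12.531719 = 9.672319
Δ = −N(−d₁) = -0.381019

price = 9.672319
Δ = -0.381019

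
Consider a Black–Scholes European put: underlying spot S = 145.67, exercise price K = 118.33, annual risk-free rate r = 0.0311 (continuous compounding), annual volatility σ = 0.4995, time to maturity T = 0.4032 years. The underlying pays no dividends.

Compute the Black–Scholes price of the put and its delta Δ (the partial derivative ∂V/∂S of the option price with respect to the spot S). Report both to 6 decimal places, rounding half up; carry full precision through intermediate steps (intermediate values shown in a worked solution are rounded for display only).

price = 5.921594
Δ = -0.196692

σ√T = 0.4995·√0.4032 = 0.317173
d₁ = (ln(S/K) + (r+σ²/2)T) / (σ√T) = (ln(145.67/118.33) + (0.0311+0.4995²/2)·0.4032) / 0.317173 = (0.207866 + 0.062839) / 0.317173 = 0.853495
d₂ = d₁ − σ√T = 0.853495 − 0.317173 = 0.536322
e^{−rT} = e^{−0.0311·0.4032} = 0.987539
N(−d₁) = 0.196692,  N(−d₂) = 0.295868
Put price V = K·e^{−rT}·N(−d₂) − S·N(−d₁) = 34.573788 − 28.652193 = 5.921594
Δ = −N(−d₁) = -0.196692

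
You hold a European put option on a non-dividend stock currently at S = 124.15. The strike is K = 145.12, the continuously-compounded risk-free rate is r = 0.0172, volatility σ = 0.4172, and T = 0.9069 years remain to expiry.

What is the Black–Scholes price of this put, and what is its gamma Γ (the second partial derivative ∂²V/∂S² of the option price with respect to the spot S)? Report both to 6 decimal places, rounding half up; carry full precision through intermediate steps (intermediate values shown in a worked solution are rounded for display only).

price = 31.666318
Γ = 0.007992

σ√T = 0.4172·√0.9069 = 0.397305
d₁ = (ln(S/K) + (r+σ²/2)T) / (σ√T) = (ln(124.15/145.12) + (0.0172+0.4172²/2)·0.9069) / 0.397305 = (-0.156070 + 0.094524) / 0.397305 = -0.154909
d₂ = d₁ − σ√T = -0.154909 − 0.397305 = -0.552214
e^{−rT} = e^{−0.0172·0.9069} = 0.984522
N(−d₁) = 0.561554,  N(−d₂) = 0.709599
Put price V = K·e^{−rT}·N(−d₂) − S·N(−d₁) = 101.383189 − 69.716871 = 31.666318
φ(d₁) = (1/√(2π))·e^{−d₁²/2} = 0.394184
Γ = φ(d₁) / (S·σ·√T) = 0.007992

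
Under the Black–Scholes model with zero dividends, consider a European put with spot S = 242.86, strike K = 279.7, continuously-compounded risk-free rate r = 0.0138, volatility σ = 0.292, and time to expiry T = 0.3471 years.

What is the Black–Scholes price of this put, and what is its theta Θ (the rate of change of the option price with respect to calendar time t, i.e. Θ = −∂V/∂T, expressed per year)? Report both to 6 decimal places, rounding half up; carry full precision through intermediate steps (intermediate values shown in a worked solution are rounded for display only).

price = 40.933923
Θ = -15.586170

σ√T = 0.292·√0.3471 = 0.172032
d₁ = (ln(S/K) + (r+σ²/2)T) / (σ√T) = (ln(242.86/279.7) + (0.0138+0.292²/2)·0.3471) / 0.172032 = (-0.141232 + 0.019588) / 0.172032 = -0.707105
d₂ = d₁ − σ√T = -0.707105 − 0.172032 = -0.879137
e^{−rT} = e^{−0.0138·0.3471} = 0.995221
N(−d₁) = 0.760249,  N(−d₂) = 0.810337
Put price V = K·e^{−rT}·N(−d₂) − S·N(−d₁) = 225.568072 − 184.634149 = 40.933923
φ(d₁) = (1/√(2π))·e^{−d₁²/2} = 0.310697
Θ = −S·φ(d₁)·σ/(2√T) + r·K·e^{−rT}·N(−d₂) = −18.699009 + 3.112839 = -15.586170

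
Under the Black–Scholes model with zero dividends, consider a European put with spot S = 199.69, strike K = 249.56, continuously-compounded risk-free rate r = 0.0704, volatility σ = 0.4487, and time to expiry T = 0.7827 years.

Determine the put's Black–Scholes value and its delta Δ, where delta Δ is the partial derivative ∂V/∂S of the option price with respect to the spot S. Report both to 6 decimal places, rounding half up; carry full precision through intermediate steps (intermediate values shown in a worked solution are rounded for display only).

price = 55.505253
Δ = -0.588738

σ√T = 0.4487·√0.7827 = 0.396966
d₁ = (ln(S/K) + (r+σ²/2)T) / (σ√T) = (ln(199.69/249.56) + (0.0704+0.4487²/2)·0.7827) / 0.396966 = (-0.222933 + 0.133893) / 0.396966 = -0.224301
d₂ = d₁ − σ√T = -0.224301 − 0.396966 = -0.621267
e^{−rT} = e^{−0.0704·0.7827} = 0.946389
N(−d₁) = 0.588738,  N(−d₂) = 0.732788
Put price V = K·e^{−rT}·N(−d₂) − S·N(−d₁) = 173.070436 − 117.565183 = 55.505253
Δ = −N(−d₁) = -0.588738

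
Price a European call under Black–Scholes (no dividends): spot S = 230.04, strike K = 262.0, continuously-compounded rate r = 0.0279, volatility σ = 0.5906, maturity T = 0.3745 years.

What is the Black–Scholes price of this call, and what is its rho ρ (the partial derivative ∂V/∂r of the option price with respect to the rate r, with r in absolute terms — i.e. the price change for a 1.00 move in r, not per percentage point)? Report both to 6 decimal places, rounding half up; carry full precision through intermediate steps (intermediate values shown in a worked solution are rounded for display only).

σ√T = 0.5906·√0.3745 = 0.361426
d₁ = (ln(S/K) + (r+σ²/2)T) / (σ√T) = (ln(230.04/262.0) + (0.0279+0.5906²/2)·0.3745) / 0.361426 = (-0.130091 + 0.075763) / 0.361426 = -0.150317
d₂ = d₁ − σ√T = -0.150317 − 0.361426 = -0.511743
e^{−rT} = e^{−0.0279·0.3745} = 0.989606
N(d₁) = 0.440257,  N(d₂) = 0.304416
Call price V = S·N(d₁) − K·e^{−rT}·N(d₂) = 101.276802 − 78.927866 = 22.348936
ρ = K·T·e^{−rT}·N(d₂) = 29.558486

price = 22.348936
ρ = 29.558486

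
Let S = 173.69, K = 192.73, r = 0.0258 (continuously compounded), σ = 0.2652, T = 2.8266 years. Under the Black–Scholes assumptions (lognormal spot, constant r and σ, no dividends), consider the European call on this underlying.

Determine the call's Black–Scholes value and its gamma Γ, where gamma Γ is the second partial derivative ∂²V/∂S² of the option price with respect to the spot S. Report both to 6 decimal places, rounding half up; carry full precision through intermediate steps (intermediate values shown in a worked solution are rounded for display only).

σ√T = 0.2652·√2.8266 = 0.445867
d₁ = (ln(S/K) + (r+σ²/2)T) / (σ√T) = (ln(173.69/192.73) + (0.0258+0.2652²/2)·2.8266) / 0.445867 = (-0.104018 + 0.172325) / 0.445867 = 0.153200
d₂ = d₁ − σ√T = 0.153200 − 0.445867 = -0.292667
e^{−rT} = e^{−0.0258·2.8266} = 0.929669
N(d₁) = 0.560880,  N(d₂) = 0.384888
Call price V = S·N(d₁) − K·e^{−rT}·N(d₂) = 97.419216 − 68.962429 = 28.456787
φ(d₁) = (1/√(2π))·e^{−d₁²/2} = 0.394288
Γ = φ(d₁) / (S·σ·√T) = 0.005091

price = 28.456787
Γ = 0.005091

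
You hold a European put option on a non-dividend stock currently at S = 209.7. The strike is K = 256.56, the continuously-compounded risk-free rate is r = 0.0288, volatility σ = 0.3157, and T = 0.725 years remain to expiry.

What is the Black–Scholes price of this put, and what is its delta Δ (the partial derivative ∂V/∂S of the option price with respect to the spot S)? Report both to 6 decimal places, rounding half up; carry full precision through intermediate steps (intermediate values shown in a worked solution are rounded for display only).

σ√T = 0.3157·√0.725 = 0.268809
d₁ = (ln(S/K) + (r+σ²/2)T) / (σ√T) = (ln(209.7/256.56) + (0.0288+0.3157²/2)·0.725) / 0.268809 = (-0.201685 + 0.057009) / 0.268809 = -0.538210
d₂ = d₁ − σ√T = -0.538210 − 0.268809 = -0.807018
e^{−rT} = e^{−0.0288·0.725} = 0.979336
N(−d₁) = 0.704784,  N(−d₂) = 0.790172
Put price V = K·e^{−rT}·N(−d₂) − S·N(−d₁) = 198.537505 − 147.793169 = 50.744336
Δ = −N(−d₁) = -0.704784

price = 50.744336
Δ = -0.704784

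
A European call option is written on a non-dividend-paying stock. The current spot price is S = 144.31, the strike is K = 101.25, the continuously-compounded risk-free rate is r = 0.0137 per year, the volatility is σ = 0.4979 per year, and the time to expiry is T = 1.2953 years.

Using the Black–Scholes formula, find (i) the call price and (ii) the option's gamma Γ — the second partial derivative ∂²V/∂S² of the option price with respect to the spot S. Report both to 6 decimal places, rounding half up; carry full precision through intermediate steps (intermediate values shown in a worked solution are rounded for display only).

price = 55.044237
Γ = 0.003136

σ√T = 0.4979·√1.2953 = 0.566666
d₁ = (ln(S/K) + (r+σ²/2)T) / (σ√T) = (ln(144.31/101.25) + (0.0137+0.4979²/2)·1.2953) / 0.566666 = (0.354371 + 0.178301) / 0.566666 = 0.940010
d₂ = d₁ − σ√T = 0.940010 − 0.566666 = 0.373344
e^{−rT} = e^{−0.0137·1.2953} = 0.982411
N(d₁) = 0.826394,  N(d₂) = 0.645554
Call price V = S·N(d₁) − K·e^{−rT}·N(d₂) = 119.256891 − 64.212654 = 55.044237
φ(d₁) = (1/√(2π))·e^{−d₁²/2} = 0.256469
Γ = φ(d₁) / (S·σ·√T) = 0.003136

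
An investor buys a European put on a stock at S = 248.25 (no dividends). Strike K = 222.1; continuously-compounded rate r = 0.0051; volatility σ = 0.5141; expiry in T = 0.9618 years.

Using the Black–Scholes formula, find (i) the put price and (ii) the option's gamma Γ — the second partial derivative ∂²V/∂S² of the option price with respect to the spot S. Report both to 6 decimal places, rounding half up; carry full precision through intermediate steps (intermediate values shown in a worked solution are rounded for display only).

price = 34.287890
Γ = 0.002837

σ√T = 0.5141·√0.9618 = 0.504185
d₁ = (ln(S/K) + (r+σ²/2)T) / (σ√T) = (ln(248.25/222.1) + (0.0051+0.5141²/2)·0.9618) / 0.504185 = (0.111309 + 0.132006) / 0.504185 = 0.482591
d₂ = d₁ − σ√T = 0.482591 − 0.504185 = -0.021594
e^{−rT} = e^{−0.0051·0.9618} = 0.995107
N(−d₁) = 0.314693,  N(−d₂) = 0.508614
Put price V = K·e^{−rT}·N(−d₂) − S·N(−d₁) = 112.410472 − 78.122582 = 34.287890
φ(d₁) = (1/√(2π))·e^{−d₁²/2} = 0.355089
Γ = φ(d₁) / (S·σ·√T) = 0.002837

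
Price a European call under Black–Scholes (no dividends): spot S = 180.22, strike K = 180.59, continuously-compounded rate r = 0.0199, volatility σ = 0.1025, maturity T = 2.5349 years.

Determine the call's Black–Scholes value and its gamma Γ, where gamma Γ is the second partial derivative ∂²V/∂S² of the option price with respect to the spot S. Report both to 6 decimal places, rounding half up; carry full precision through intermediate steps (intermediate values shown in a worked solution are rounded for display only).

σ√T = 0.1025·√2.5349 = 0.163194
d₁ = (ln(S/K) + (r+σ²/2)T) / (σ√T) = (ln(180.22/180.59) + (0.0199+0.1025²/2)·2.5349) / 0.163194 = (-0.002051 + 0.063761) / 0.163194 = 0.378137
d₂ = d₁ − σ√T = 0.378137 − 0.163194 = 0.214943
e^{−rT} = e^{−0.0199·2.5349} = 0.950807
N(d₁) = 0.647336,  N(d₂) = 0.585094
Call price V = S·N(d₁) − K·e^{−rT}·N(d₂) = 116.662825 − 100.464279 = 16.198546
φ(d₁) = (1/√(2π))·e^{−d₁²/2} = 0.371416
Γ = φ(d₁) / (S·σ·√T) = 0.012629

price = 16.198546
Γ = 0.012629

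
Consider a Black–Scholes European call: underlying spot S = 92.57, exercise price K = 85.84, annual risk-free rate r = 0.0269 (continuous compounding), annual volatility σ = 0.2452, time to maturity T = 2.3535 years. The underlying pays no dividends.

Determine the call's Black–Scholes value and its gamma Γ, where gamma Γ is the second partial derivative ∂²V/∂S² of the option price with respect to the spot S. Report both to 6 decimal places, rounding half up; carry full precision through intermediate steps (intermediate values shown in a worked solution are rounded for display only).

price = 19.770822
Γ = 0.009810

σ√T = 0.2452·√2.3535 = 0.376164
d₁ = (ln(S/K) + (r+σ²/2)T) / (σ√T) = (ln(92.57/85.84) + (0.0269+0.2452²/2)·2.3535) / 0.376164 = (0.075480 + 0.134059) / 0.376164 = 0.557041
d₂ = d₁ − σ√T = 0.557041 − 0.376164 = 0.180877
e^{−rT} = e^{−0.0269·2.3535} = 0.938653
N(d₁) = 0.711250,  N(d₂) = 0.571768
Call price V = S·N(d₁) − K·e^{−rT}·N(d₂) = 65.840441 − 46.069619 = 19.770822
φ(d₁) = (1/√(2π))·e^{−d₁²/2} = 0.341610
Γ = φ(d₁) / (S·σ·√T) = 0.009810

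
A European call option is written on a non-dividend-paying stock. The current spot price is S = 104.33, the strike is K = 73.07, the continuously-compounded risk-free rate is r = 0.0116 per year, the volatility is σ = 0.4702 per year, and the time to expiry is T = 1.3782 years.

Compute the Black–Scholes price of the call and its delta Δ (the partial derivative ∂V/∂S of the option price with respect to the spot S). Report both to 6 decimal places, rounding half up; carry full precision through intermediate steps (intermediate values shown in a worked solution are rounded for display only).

σ√T = 0.4702·√1.3782 = 0.552000
d₁ = (ln(S/K) + (r+σ²/2)T) / (σ√T) = (ln(104.33/73.07) + (0.0116+0.4702²/2)·1.3782) / 0.552000 = (0.356141 + 0.168339) / 0.552000 = 0.950146
d₂ = d₁ − σ√T = 0.950146 − 0.552000 = 0.398146
e^{−rT} = e^{−0.0116·1.3782} = 0.984140
N(d₁) = 0.828981,  N(d₂) = 0.654739
Call price V = S·N(d₁) − K·e^{−rT}·N(d₂) = 86.487573 − 47.082987 = 39.404585
Δ = N(d₁) = 0.828981

price = 39.404585
Δ = 0.828981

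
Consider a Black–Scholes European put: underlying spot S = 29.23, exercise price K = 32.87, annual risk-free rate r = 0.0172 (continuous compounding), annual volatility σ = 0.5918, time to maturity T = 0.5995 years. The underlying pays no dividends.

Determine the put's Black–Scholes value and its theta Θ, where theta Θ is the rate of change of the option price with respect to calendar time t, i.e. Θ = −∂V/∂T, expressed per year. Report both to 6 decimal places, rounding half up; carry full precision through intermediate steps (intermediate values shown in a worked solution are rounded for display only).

σ√T = 0.5918·√0.5995 = 0.458215
d₁ = (ln(S/K) + (r+σ²/2)T) / (σ√T) = (ln(29.23/32.87) + (0.0172+0.5918²/2)·0.5995) / 0.458215 = (-0.117365 + 0.115292) / 0.458215 = -0.004524
d₂ = d₁ − σ√T = -0.004524 − 0.458215 = -0.462739
e^{−rT} = e^{−0.0172·0.5995} = 0.989742
N(−d₁) = 0.501805,  N(−d₂) = 0.678224
Put price V = K·e^{−rT}·N(−d₂) − S·N(−d₁) = 22.064537 − 14.667750 = 7.396787
φ(d₁) = (1/√(2π))·e^{−d₁²/2} = 0.398938
Θ = −S·φ(d₁)·σ/(2√T) + r·K·e^{−rT}·N(−d₂) = −4.456407 + 0.379510 = -4.076897

price = 7.396787
Θ = -4.076897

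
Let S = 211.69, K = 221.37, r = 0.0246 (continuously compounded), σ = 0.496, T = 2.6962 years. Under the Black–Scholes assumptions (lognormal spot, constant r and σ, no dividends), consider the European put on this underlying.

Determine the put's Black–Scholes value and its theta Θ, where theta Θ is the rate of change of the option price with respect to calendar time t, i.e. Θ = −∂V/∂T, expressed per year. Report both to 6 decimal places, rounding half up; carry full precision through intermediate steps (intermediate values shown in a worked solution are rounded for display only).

price = 63.969713
Θ = -8.306182

σ√T = 0.496·√2.6962 = 0.814437
d₁ = (ln(S/K) + (r+σ²/2)T) / (σ√T) = (ln(211.69/221.37) + (0.0246+0.496²/2)·2.6962) / 0.814437 = (-0.044713 + 0.397981) / 0.814437 = 0.433757
d₂ = d₁ − σ√T = 0.433757 − 0.814437 = -0.380680
e^{−rT} = e^{−0.0246·2.6962} = 0.935825
N(−d₁) = 0.332232,  N(−d₂) = 0.648280
Put price V = K·e^{−rT}·N(−d₂) − S·N(−d₁) = 134.299984 − 70.330271 = 63.969713
φ(d₁) = (1/√(2π))·e^{−d₁²/2} = 0.363124
Θ = −S·φ(d₁)·σ/(2√T) + r·K·e^{−rT}·N(−d₂) = −11.609962 + 3.303780 = -8.306182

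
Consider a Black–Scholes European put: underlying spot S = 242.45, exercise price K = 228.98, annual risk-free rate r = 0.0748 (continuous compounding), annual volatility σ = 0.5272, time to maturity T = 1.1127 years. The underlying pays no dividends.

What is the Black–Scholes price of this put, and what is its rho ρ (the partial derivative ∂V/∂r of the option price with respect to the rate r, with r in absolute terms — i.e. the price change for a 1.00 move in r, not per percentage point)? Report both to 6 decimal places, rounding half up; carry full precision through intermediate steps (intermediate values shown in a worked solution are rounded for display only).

price = 35.277930
ρ = -119.614154

σ√T = 0.5272·√1.1127 = 0.556115
d₁ = (ln(S/K) + (r+σ²/2)T) / (σ√T) = (ln(242.45/228.98) + (0.0748+0.5272²/2)·1.1127) / 0.556115 = (0.057161 + 0.237862) / 0.556115 = 0.530507
d₂ = d₁ − σ√T = 0.530507 − 0.556115 = -0.025608
e^{−rT} = e^{−0.0748·1.1127} = 0.920140
N(−d₁) = 0.297880,  N(−d₂) = 0.510215
Put price V = K·e^{−rT}·N(−d₂) − S·N(−d₁) = 107.499015 − 72.221085 = 35.277930
ρ = −K·T·e^{−rT}·N(−d₂) = -119.614154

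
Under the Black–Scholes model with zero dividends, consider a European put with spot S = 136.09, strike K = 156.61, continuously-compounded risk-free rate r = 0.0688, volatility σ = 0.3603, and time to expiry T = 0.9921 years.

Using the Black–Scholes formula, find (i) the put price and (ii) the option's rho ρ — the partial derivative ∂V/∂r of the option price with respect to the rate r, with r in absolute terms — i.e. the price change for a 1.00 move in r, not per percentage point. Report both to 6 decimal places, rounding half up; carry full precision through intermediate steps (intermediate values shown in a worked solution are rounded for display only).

price = 25.599610
ρ = -94.073989

σ√T = 0.3603·√0.9921 = 0.358874
d₁ = (ln(S/K) + (r+σ²/2)T) / (σ√T) = (ln(136.09/156.61) + (0.0688+0.3603²/2)·0.9921) / 0.358874 = (-0.140442 + 0.132652) / 0.358874 = -0.021708
d₂ = d₁ − σ√T = -0.021708 − 0.358874 = -0.380582
e^{−rT} = e^{−0.0688·0.9921} = 0.934021
N(−d₁) = 0.508660,  N(−d₂) = 0.648243
Put price V = K·e^{−rT}·N(−d₂) − S·N(−d₁) = 94.823092 − 69.223482 = 25.599610
ρ = −K·T·e^{−rT}·N(−d₂) = -94.073989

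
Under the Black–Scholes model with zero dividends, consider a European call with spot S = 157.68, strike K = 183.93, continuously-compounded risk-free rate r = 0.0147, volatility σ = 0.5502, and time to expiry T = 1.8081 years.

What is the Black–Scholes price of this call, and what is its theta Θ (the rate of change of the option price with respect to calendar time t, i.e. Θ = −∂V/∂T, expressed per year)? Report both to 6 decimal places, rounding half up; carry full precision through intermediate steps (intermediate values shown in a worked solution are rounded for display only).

σ√T = 0.5502·√1.8081 = 0.739830
d₁ = (ln(S/K) + (r+σ²/2)T) / (σ√T) = (ln(157.68/183.93) + (0.0147+0.5502²/2)·1.8081) / 0.739830 = (-0.153988 + 0.300253) / 0.739830 = 0.197702
d₂ = d₁ − σ√T = 0.197702 − 0.739830 = -0.542128
e^{−rT} = e^{−0.0147·1.8081} = 0.973771
N(d₁) = 0.578361,  N(d₂) = 0.293865
Call price V = S·N(d₁) − K·e^{−rT}·N(d₂) = 91.195920 − 52.632918 = 38.563003
φ(d₁) = (1/√(2π))·e^{−d₁²/2} = 0.391221
Θ = −S·φ(d₁)·σ/(2√T) − r·K·e^{−rT}·N(d₂) = −12.620561 − 0.773704 = -13.394264

price = 38.563003
Θ = -13.394264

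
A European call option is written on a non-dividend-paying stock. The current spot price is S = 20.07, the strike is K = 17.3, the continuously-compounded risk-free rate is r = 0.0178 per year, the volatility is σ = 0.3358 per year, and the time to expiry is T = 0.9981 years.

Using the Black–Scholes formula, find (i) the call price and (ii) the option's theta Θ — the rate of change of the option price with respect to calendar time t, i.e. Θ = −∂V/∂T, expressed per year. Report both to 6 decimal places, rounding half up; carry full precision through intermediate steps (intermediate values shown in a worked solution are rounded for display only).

σ√T = 0.3358·√0.9981 = 0.335481
d₁ = (ln(S/K) + (r+σ²/2)T) / (σ√T) = (ln(20.07/17.3) + (0.0178+0.3358²/2)·0.9981) / 0.335481 = (0.148520 + 0.074040) / 0.335481 = 0.663405
d₂ = d₁ − σ√T = 0.663405 − 0.335481 = 0.327924
e^{−rT} = e^{−0.0178·0.9981} = 0.982391
N(d₁) = 0.746464,  N(d₂) = 0.628515
Call price V = S·N(d₁) − K·e^{−rT}·N(d₂) = 14.981538 − 10.681844 = 4.299694
φ(d₁) = (1/√(2π))·e^{−d₁²/2} = 0.320142
Θ = −S·φ(d₁)·σ/(2√T) − r·K·e^{−rT}·N(d₂) = −1.079825 − 0.190137 = -1.269962

price = 4.299694
Θ = -1.269962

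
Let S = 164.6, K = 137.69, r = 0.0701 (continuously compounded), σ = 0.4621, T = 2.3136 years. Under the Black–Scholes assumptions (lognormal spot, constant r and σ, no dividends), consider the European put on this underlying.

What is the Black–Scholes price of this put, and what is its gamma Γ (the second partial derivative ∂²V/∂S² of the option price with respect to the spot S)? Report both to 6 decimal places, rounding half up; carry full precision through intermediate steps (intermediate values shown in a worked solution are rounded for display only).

price = 19.158910
Γ = 0.002431

σ√T = 0.4621·√2.3136 = 0.702878
d₁ = (ln(S/K) + (r+σ²/2)T) / (σ√T) = (ln(164.6/137.69) + (0.0701+0.4621²/2)·2.3136) / 0.702878 = (0.178514 + 0.409202) / 0.702878 = 0.836156
d₂ = d₁ − σ√T = 0.836156 − 0.702878 = 0.133278
e^{−rT} = e^{−0.0701·2.3136} = 0.850285
N(−d₁) = 0.201534,  N(−d₂) = 0.446987
Put price V = K·e^{−rT}·N(−d₂) − S·N(−d₁) = 52.331341 − 33.172432 = 19.158910
φ(d₁) = (1/√(2π))·e^{−d₁²/2} = 0.281248
Γ = φ(d₁) / (S·σ·√T) = 0.002431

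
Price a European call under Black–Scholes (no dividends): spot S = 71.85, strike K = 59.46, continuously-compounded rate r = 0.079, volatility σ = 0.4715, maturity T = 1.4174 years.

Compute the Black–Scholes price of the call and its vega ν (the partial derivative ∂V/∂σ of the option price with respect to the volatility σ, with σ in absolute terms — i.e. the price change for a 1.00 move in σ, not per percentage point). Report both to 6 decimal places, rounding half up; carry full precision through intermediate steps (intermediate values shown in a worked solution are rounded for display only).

σ√T = 0.4715·√1.4174 = 0.561342
d₁ = (ln(S/K) + (r+σ²/2)T) / (σ√T) = (ln(71.85/59.46) + (0.079+0.4715²/2)·1.4174) / 0.561342 = (0.189277 + 0.269527) / 0.561342 = 0.817334
d₂ = d₁ − σ√T = 0.817334 − 0.561342 = 0.255991
e^{−rT} = e^{−0.079·1.4174} = 0.894067
N(d₁) = 0.793131,  N(d₂) = 0.601021
Call price V = S·N(d₁) − K·e^{−rT}·N(d₂) = 56.986470 − 31.951019 = 25.035450
φ(d₁) = (1/√(2π))·e^{−d₁²/2} = 0.285659
ν = S·φ(d₁)·√T = 24.435502

price = 25.035450
ν = 24.435502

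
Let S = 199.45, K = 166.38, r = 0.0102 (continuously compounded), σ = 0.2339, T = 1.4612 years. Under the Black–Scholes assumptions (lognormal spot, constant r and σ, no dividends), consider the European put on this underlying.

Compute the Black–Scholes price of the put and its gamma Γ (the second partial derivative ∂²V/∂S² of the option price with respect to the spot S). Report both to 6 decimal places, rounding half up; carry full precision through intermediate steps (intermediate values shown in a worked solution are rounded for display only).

price = 7.338699
Γ = 0.004991

σ√T = 0.2339·√1.4612 = 0.282739
d₁ = (ln(S/K) + (r+σ²/2)T) / (σ√T) = (ln(199.45/166.38) + (0.0102+0.2339²/2)·1.4612) / 0.282739 = (0.181289 + 0.054875) / 0.282739 = 0.835274
d₂ = d₁ − σ√T = 0.835274 − 0.282739 = 0.552535
e^{−rT} = e^{−0.0102·1.4612} = 0.985206
N(−d₁) = 0.201782,  N(−d₂) = 0.290291
Put price V = K·e^{−rT}·N(−d₂) − S·N(−d₁) = 47.584092 − 40.245392 = 7.338699
φ(d₁) = (1/√(2π))·e^{−d₁²/2} = 0.281456
Γ = φ(d₁) / (S·σ·√T) = 0.004991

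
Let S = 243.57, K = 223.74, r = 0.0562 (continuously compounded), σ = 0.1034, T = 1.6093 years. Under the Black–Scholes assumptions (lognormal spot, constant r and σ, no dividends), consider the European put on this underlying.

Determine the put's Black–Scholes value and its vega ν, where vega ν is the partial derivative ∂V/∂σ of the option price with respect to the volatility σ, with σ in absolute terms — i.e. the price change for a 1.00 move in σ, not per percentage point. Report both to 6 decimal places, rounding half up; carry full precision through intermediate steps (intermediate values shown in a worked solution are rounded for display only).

σ√T = 0.1034·√1.6093 = 0.131171
d₁ = (ln(S/K) + (r+σ²/2)T) / (σ√T) = (ln(243.57/223.74) + (0.0562+0.1034²/2)·1.6093) / 0.131171 = (0.084920 + 0.099046) / 0.131171 = 1.402481
d₂ = d₁ − σ√T = 1.402481 − 0.131171 = 1.271310
e^{−rT} = e^{−0.0562·1.6093} = 0.913527
N(−d₁) = 0.080386,  N(−d₂) = 0.101809
Put price V = K·e^{−rT}·N(−d₂) − S·N(−d₁) = 20.809049 − 19.579581 = 1.229469
φ(d₁) = (1/√(2π))·e^{−d₁²/2} = 0.149208
ν = S·φ(d₁)·√T = 46.103514

price = 1.229469
ν = 46.103514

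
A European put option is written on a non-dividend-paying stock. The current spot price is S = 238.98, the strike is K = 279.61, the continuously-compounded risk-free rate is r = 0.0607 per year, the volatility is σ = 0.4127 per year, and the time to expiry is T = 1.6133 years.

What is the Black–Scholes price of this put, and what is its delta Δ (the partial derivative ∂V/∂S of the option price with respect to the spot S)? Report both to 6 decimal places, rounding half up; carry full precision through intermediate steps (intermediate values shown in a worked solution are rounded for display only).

price = 58.502625
Δ = -0.440629

σ√T = 0.4127·√1.6133 = 0.524194
d₁ = (ln(S/K) + (r+σ²/2)T) / (σ√T) = (ln(238.98/279.61) + (0.0607+0.4127²/2)·1.6133) / 0.524194 = (-0.157016 + 0.235317) / 0.524194 = 0.149374
d₂ = d₁ − σ√T = 0.149374 − 0.524194 = -0.374820
e^{−rT} = e^{−0.0607·1.6133} = 0.906715
N(−d₁) = 0.440629,  N(−d₂) = 0.646103
Put price V = K·e^{−rT}·N(−d₂) − S·N(−d₁) = 163.804185 − 105.301560 = 58.502625
Δ = −N(−d₁) = -0.440629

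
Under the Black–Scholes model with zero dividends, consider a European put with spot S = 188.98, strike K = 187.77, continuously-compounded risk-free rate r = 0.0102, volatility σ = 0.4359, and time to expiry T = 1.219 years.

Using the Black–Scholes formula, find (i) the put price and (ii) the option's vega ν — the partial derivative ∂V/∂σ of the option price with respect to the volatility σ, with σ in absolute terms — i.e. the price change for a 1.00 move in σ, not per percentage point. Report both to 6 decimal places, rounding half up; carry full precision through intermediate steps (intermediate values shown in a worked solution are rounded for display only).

σ√T = 0.4359·√1.219 = 0.481270
d₁ = (ln(S/K) + (r+σ²/2)T) / (σ√T) = (ln(188.98/187.77) + (0.0102+0.4359²/2)·1.219) / 0.481270 = (0.006423 + 0.128244) / 0.481270 = 0.279817
d₂ = d₁ − σ√T = 0.279817 − 0.481270 = -0.201453
e^{−rT} = e^{−0.0102·1.219} = 0.987643
N(−d₁) = 0.389809,  N(−d₂) = 0.579828
Put price V = K·e^{−rT}·N(−d₂) − S·N(−d₁) = 107.528916 − 73.666090 = 33.862827
φ(d₁) = (1/√(2π))·e^{−d₁²/2} = 0.383626
ν = S·φ(d₁)·√T = 80.043423

price = 33.862827
ν = 80.043423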